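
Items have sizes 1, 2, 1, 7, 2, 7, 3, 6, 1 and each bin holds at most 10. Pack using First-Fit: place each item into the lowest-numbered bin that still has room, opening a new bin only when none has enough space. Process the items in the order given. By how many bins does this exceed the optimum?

1

First-Fit: [1,2,1,2,3,1] [7] [7] [6] → 4 bins.
Total size 30; any packing needs at least ⌈30/10⌉ = 3 bins.
An optimal packing achieves that bound: [7,3] [7,2,1] [6,2,1,1] → 3 bins.
Excess: 4 − 3 = 1.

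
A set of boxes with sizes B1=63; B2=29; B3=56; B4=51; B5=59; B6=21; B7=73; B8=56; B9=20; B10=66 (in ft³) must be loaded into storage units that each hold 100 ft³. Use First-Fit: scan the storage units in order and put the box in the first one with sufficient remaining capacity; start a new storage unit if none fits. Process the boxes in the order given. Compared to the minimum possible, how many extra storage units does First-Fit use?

0

First-Fit: [63,29] [56,21,20] [51] [59] [73] [56] [66] → 7 storage units.
7 boxes exceed 50 ft³ (half the capacity), and no two of those can share a storage unit, so at least 7 storage units are needed.
So 7 is already optimal.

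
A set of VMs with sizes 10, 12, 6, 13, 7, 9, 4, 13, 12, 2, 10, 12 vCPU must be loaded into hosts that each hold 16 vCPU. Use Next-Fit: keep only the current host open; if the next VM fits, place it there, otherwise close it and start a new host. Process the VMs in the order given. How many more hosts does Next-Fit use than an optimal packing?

2

Next-Fit: [10] [12] [6] [13] [7,9] [4] [13] [12,2] [10] [12] → 10 hosts.
8 VMs exceed 8 vCPU (half the capacity), and no two of those can share a host, so at least 8 hosts are needed.
An optimal packing achieves that bound: [13,2] [13] [12,4] [12] [12] [10,6] [10] [9,7] → 8 hosts.
Excess: 10 − 8 = 2.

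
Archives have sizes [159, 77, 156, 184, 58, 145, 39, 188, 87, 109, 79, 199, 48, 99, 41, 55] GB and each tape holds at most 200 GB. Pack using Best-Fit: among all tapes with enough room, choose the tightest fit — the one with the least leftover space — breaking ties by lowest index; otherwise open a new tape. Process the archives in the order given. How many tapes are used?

tape 1: place 159 GB, 41 GB left
tape 2: place 77 GB, 123 GB left
tape 3: place 156 GB, 44 GB left
tape 4: place 184 GB, 16 GB left
tape 2: place 58 GB, 65 GB left
tape 5: place 145 GB, 55 GB left
tape 1: place 39 GB, 2 GB left
tape 6: place 188 GB, 12 GB left
tape 7: place 87 GB, 113 GB left
tape 7: place 109 GB, 4 GB left
tape 8: place 79 GB, 121 GB left
tape 9: place 199 GB, 1 GB left
tape 5: place 48 GB, 7 GB left
tape 8: place 99 GB, 22 GB left
tape 3: place 41 GB, 3 GB left
tape 2: place 55 GB, 10 GB left

9 tapes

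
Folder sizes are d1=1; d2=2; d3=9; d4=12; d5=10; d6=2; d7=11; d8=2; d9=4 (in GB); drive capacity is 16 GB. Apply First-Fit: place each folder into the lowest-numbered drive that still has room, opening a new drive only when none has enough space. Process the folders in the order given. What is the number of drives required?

4

Put d1 (1 GB) in drive 1; 15 GB remain.
Put d2 (2 GB) in drive 1; 13 GB remain.
Put d3 (9 GB) in drive 1; 4 GB remain.
Put d4 (12 GB) in drive 2; 4 GB remain.
Put d5 (10 GB) in drive 3; 6 GB remain.
Put d6 (2 GB) in drive 1; 2 GB remain.
Put d7 (11 GB) in drive 4; 5 GB remain.
Put d8 (2 GB) in drive 1; 0 GB remain.
Put d9 (4 GB) in drive 2; 0 GB remain.
Final drives: [1,2,9,2,2] [12,4] [10] [11].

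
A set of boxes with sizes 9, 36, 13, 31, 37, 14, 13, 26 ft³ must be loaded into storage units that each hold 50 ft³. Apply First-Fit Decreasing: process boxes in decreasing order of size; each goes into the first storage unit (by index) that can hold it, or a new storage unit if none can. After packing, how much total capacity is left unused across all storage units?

21

Sorted descending: 37, 36, 31, 26, 14, 13, 13, 9.
Put 37 ft³ in storage unit 1; 13 ft³ remain.
Put 36 ft³ in storage unit 2; 14 ft³ remain.
Put 31 ft³ in storage unit 3; 19 ft³ remain.
Put 26 ft³ in storage unit 4; 24 ft³ remain.
Put 14 ft³ in storage unit 2; 0 ft³ remain.
Put 13 ft³ in storage unit 1; 0 ft³ remain.
Put 13 ft³ in storage unit 3; 6 ft³ remain.
Put 9 ft³ in storage unit 4; 15 ft³ remain.
4 storage units × 50 ft³ = 200 ft³; used 179 ft³; unused 21 ft³.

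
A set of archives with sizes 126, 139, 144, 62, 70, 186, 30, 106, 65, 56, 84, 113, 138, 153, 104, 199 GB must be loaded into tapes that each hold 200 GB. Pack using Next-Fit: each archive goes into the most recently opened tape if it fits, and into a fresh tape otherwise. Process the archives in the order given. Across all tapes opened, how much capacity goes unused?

126 GB → tape 1 (remaining 74 GB)
139 GB → tape 2 (remaining 61 GB)
144 GB → tape 3 (remaining 56 GB)
62 GB → tape 4 (remaining 138 GB)
70 GB → tape 4 (remaining 68 GB)
186 GB → tape 5 (remaining 14 GB)
30 GB → tape 6 (remaining 170 GB)
106 GB → tape 6 (remaining 64 GB)
65 GB → tape 7 (remaining 135 GB)
56 GB → tape 7 (remaining 79 GB)
84 GB → tape 8 (remaining 116 GB)
113 GB → tape 8 (remaining 3 GB)
138 GB → tape 9 (remaining 62 GB)
153 GB → tape 10 (remaining 47 GB)
104 GB → tape 11 (remaining 96 GB)
199 GB → tape 12 (remaining 1 GB)
12 tapes × 200 GB = 2400 GB; used 1775 GB; unused 625 GB.

625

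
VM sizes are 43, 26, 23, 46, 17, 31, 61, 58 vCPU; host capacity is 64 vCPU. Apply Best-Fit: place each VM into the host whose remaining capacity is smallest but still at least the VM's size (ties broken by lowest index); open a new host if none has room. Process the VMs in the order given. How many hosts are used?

43 vCPU → host 1 (remaining 21 vCPU)
26 vCPU → host 2 (remaining 38 vCPU)
23 vCPU → host 2 (remaining 15 vCPU)
46 vCPU → host 3 (remaining 18 vCPU)
17 vCPU → host 3 (remaining 1 vCPU)
31 vCPU → host 4 (remaining 33 vCPU)
61 vCPU → host 5 (remaining 3 vCPU)
58 vCPU → host 6 (remaining 6 vCPU)
Final hosts: [43] [26,23] [46,17] [31] [61] [58].

6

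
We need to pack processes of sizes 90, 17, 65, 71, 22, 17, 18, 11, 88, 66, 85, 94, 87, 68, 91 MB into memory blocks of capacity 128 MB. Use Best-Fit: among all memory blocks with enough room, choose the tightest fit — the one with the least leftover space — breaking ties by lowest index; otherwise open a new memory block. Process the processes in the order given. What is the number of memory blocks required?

Put 90 MB in memory block 1; 38 MB remain.
Put 17 MB in memory block 1; 21 MB remain.
Put 65 MB in memory block 2; 63 MB remain.
Put 71 MB in memory block 3; 57 MB remain.
Put 22 MB in memory block 3; 35 MB remain.
Put 17 MB in memory block 1; 4 MB remain.
Put 18 MB in memory block 3; 17 MB remain.
Put 11 MB in memory block 3; 6 MB remain.
Put 88 MB in memory block 4; 40 MB remain.
Put 66 MB in memory block 5; 62 MB remain.
Put 85 MB in memory block 6; 43 MB remain.
Put 94 MB in memory block 7; 34 MB remain.
Put 87 MB in memory block 8; 41 MB remain.
Put 68 MB in memory block 9; 60 MB remain.
Put 91 MB in memory block 10; 37 MB remain.
Final memory blocks: [90,17,17] [65] [71,22,18,11] [88] [66] [85] [94] [87] [68] [91].

10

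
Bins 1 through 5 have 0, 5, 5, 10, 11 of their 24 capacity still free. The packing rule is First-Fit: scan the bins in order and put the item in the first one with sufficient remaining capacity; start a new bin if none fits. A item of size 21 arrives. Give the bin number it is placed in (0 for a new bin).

No bin has ≥ 21 free, so a new bin is opened.

0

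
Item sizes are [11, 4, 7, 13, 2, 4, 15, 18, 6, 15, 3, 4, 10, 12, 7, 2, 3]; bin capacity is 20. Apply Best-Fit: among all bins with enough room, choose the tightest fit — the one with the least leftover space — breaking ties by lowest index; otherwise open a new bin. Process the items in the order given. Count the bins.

7

bin 1: place 11, 9 left
bin 1: place 4, 5 left
bin 2: place 7, 13 left
bin 2: place 13, 0 left
bin 1: place 2, 3 left
bin 3: place 4, 16 left
bin 3: place 15, 1 left
bin 4: place 18, 2 left
bin 5: place 6, 14 left
bin 6: place 15, 5 left
bin 1: place 3, 0 left
bin 6: place 4, 1 left
bin 5: place 10, 4 left
bin 7: place 12, 8 left
bin 7: place 7, 1 left
bin 4: place 2, 0 left
bin 5: place 3, 1 left
Final bins: [11,4,2,3] [7,13] [4,15] [18,2] [6,10,3] [15,4] [12,7].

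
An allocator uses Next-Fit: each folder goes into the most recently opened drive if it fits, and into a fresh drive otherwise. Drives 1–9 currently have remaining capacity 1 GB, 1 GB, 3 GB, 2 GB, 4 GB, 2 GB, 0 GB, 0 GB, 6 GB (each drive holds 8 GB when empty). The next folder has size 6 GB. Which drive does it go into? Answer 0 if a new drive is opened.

Next-Fit only looks at drive 9, which has 6 GB free.
6 GB fits there.

9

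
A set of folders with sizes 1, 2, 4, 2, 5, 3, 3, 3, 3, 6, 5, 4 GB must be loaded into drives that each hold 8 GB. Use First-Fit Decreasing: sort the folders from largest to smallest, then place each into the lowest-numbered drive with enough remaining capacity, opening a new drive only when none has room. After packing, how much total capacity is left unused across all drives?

7

Sorted descending: 6, 5, 5, 4, 4, 3, 3, 3, 3, 2, 2, 1.
Put 6 GB in drive 1; 2 GB remain.
Put 5 GB in drive 2; 3 GB remain.
Put 5 GB in drive 3; 3 GB remain.
Put 4 GB in drive 4; 4 GB remain.
Put 4 GB in drive 4; 0 GB remain.
Put 3 GB in drive 2; 0 GB remain.
Put 3 GB in drive 3; 0 GB remain.
Put 3 GB in drive 5; 5 GB remain.
Put 3 GB in drive 5; 2 GB remain.
Put 2 GB in drive 1; 0 GB remain.
Put 2 GB in drive 5; 0 GB remain.
Put 1 GB in drive 6; 7 GB remain.
6 drives × 8 GB = 48 GB; used 41 GB; unused 7 GB.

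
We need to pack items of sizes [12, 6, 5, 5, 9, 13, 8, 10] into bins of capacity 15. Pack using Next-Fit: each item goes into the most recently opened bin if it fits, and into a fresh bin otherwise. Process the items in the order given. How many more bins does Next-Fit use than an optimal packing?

Next-Fit: [12] [6,5] [5,9] [13] [8] [10] → 6 bins.
Total size 68; any packing needs at least ⌈68/15⌉ = 5 bins.
An optimal packing achieves that bound: [13] [12] [10,5] [9,6] [8,5] → 5 bins.
Excess: 6 − 5 = 1.

1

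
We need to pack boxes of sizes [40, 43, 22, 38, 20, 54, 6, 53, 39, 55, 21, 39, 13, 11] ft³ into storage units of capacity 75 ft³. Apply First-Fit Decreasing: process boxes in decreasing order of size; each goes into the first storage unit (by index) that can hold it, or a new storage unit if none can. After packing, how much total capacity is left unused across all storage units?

146

Sorted descending: 55, 54, 53, 43, 40, 39, 39, 38, 22, 21, 20, 13, 11, 6.
55 ft³ → storage unit 1 (remaining 20 ft³)
54 ft³ → storage unit 2 (remaining 21 ft³)
53 ft³ → storage unit 3 (remaining 22 ft³)
43 ft³ → storage unit 4 (remaining 32 ft³)
40 ft³ → storage unit 5 (remaining 35 ft³)
39 ft³ → storage unit 6 (remaining 36 ft³)
39 ft³ → storage unit 7 (remaining 36 ft³)
38 ft³ → storage unit 8 (remaining 37 ft³)
22 ft³ → storage unit 3 (remaining 0 ft³)
21 ft³ → storage unit 2 (remaining 0 ft³)
20 ft³ → storage unit 1 (remaining 0 ft³)
13 ft³ → storage unit 4 (remaining 19 ft³)
11 ft³ → storage unit 4 (remaining 8 ft³)
6 ft³ → storage unit 4 (remaining 2 ft³)
8 storage units × 75 ft³ = 600 ft³; used 454 ft³; unused 146 ft³.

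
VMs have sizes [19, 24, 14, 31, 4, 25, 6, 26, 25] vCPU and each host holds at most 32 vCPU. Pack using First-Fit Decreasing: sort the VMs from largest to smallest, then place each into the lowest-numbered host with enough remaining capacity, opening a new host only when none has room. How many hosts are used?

Sorted descending: 31, 26, 25, 25, 24, 19, 14, 6, 4.
host 1: place 31 vCPU, 1 vCPU left
host 2: place 26 vCPU, 6 vCPU left
host 3: place 25 vCPU, 7 vCPU left
host 4: place 25 vCPU, 7 vCPU left
host 5: place 24 vCPU, 8 vCPU left
host 6: place 19 vCPU, 13 vCPU left
host 7: place 14 vCPU, 18 vCPU left
host 2: place 6 vCPU, 0 vCPU left
host 3: place 4 vCPU, 3 vCPU left

7 hosts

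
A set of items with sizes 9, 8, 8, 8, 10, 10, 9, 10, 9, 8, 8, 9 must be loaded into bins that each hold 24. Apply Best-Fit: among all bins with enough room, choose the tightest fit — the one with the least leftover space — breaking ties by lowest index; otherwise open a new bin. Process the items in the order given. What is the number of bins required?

6

bin 1: place 9, 15 left
bin 1: place 8, 7 left
bin 2: place 8, 16 left
bin 2: place 8, 8 left
bin 3: place 10, 14 left
bin 3: place 10, 4 left
bin 4: place 9, 15 left
bin 4: place 10, 5 left
bin 5: place 9, 15 left
bin 2: place 8, 0 left
bin 5: place 8, 7 left
bin 6: place 9, 15 left
Final bins: [9,8] [8,8,8] [10,10] [9,10] [9,8] [9].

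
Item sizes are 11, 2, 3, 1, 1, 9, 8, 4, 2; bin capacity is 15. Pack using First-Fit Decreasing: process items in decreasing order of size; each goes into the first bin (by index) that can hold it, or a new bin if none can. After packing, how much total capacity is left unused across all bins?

4

Sorted descending: 11, 9, 8, 4, 3, 2, 2, 1, 1.
Put 11 in bin 1; 4 remain.
Put 9 in bin 2; 6 remain.
Put 8 in bin 3; 7 remain.
Put 4 in bin 1; 0 remain.
Put 3 in bin 2; 3 remain.
Put 2 in bin 2; 1 remain.
Put 2 in bin 3; 5 remain.
Put 1 in bin 2; 0 remain.
Put 1 in bin 3; 4 remain.
3 bins × 15 = 45; used 41; unused 4.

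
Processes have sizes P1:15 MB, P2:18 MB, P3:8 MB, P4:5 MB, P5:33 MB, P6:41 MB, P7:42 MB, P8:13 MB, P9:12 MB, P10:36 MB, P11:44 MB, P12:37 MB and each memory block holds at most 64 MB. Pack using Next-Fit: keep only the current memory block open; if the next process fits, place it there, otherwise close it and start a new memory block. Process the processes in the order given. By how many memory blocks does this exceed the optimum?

Next-Fit: [15,18,8,5] [33] [41] [42,13] [12,36] [44] [37] → 7 memory blocks.
6 processes exceed 32 MB (half the capacity), and no two of those can share a memory block, so at least 6 memory blocks are needed.
An optimal packing achieves that bound: [44,18] [42,15,5] [41,13,8] [37,12] [36] [33] → 6 memory blocks.
Excess: 7 − 6 = 1.

1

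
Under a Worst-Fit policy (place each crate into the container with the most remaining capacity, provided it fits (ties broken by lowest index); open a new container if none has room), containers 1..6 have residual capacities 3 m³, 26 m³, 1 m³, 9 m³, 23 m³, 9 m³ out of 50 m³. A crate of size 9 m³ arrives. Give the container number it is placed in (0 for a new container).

Containers with room: container 2 (26 m³), container 4 (9 m³), container 5 (23 m³), container 6 (9 m³).
Most room is container 2 with 26 m³ free.

2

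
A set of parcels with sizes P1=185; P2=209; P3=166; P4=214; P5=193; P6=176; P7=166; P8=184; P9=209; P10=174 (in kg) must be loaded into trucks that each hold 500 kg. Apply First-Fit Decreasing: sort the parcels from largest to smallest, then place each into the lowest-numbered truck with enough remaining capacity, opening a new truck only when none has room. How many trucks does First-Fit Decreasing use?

Sorted descending: 214, 209, 209, 193, 185, 184, 176, 174, 166, 166.
truck 1: place 214 kg, 286 kg left
truck 1: place 209 kg, 77 kg left
truck 2: place 209 kg, 291 kg left
truck 2: place 193 kg, 98 kg left
truck 3: place 185 kg, 315 kg left
truck 3: place 184 kg, 131 kg left
truck 4: place 176 kg, 324 kg left
truck 4: place 174 kg, 150 kg left
truck 5: place 166 kg, 334 kg left
truck 5: place 166 kg, 168 kg left
Final trucks: [214,209] [209,193] [185,184] [176,174] [166,166].

5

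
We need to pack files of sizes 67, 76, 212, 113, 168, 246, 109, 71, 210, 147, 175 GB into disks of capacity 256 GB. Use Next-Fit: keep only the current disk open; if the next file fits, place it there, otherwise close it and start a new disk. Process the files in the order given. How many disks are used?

9 disks

disk 1: place 67 GB, 189 GB left
disk 1: place 76 GB, 113 GB left
disk 2: place 212 GB, 44 GB left
disk 3: place 113 GB, 143 GB left
disk 4: place 168 GB, 88 GB left
disk 5: place 246 GB, 10 GB left
disk 6: place 109 GB, 147 GB left
disk 6: place 71 GB, 76 GB left
disk 7: place 210 GB, 46 GB left
disk 8: place 147 GB, 109 GB left
disk 9: place 175 GB, 81 GB left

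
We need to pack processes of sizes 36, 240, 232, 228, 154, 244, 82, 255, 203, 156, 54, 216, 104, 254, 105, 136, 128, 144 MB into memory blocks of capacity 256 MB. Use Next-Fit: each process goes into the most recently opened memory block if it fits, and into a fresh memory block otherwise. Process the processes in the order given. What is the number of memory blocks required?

36 MB → memory block 1 (remaining 220 MB)
240 MB → memory block 2 (remaining 16 MB)
232 MB → memory block 3 (remaining 24 MB)
228 MB → memory block 4 (remaining 28 MB)
154 MB → memory block 5 (remaining 102 MB)
244 MB → memory block 6 (remaining 12 MB)
82 MB → memory block 7 (remaining 174 MB)
255 MB → memory block 8 (remaining 1 MB)
203 MB → memory block 9 (remaining 53 MB)
156 MB → memory block 10 (remaining 100 MB)
54 MB → memory block 10 (remaining 46 MB)
216 MB → memory block 11 (remaining 40 MB)
104 MB → memory block 12 (remaining 152 MB)
254 MB → memory block 13 (remaining 2 MB)
105 MB → memory block 14 (remaining 151 MB)
136 MB → memory block 14 (remaining 15 MB)
128 MB → memory block 15 (remaining 128 MB)
144 MB → memory block 16 (remaining 112 MB)

16 memory blocks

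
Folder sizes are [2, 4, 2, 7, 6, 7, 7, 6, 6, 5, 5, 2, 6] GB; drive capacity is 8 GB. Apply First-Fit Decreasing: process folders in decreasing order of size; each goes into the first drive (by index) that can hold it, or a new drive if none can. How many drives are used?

10 drives

Sorted descending: 7, 7, 7, 6, 6, 6, 6, 5, 5, 4, 2, 2, 2.
Put 7 GB in drive 1; 1 GB remain.
Put 7 GB in drive 2; 1 GB remain.
Put 7 GB in drive 3; 1 GB remain.
Put 6 GB in drive 4; 2 GB remain.
Put 6 GB in drive 5; 2 GB remain.
Put 6 GB in drive 6; 2 GB remain.
Put 6 GB in drive 7; 2 GB remain.
Put 5 GB in drive 8; 3 GB remain.
Put 5 GB in drive 9; 3 GB remain.
Put 4 GB in drive 10; 4 GB remain.
Put 2 GB in drive 4; 0 GB remain.
Put 2 GB in drive 5; 0 GB remain.
Put 2 GB in drive 6; 0 GB remain.
Final drives: [7] [7] [7] [6,2] [6,2] [6,2] [6] [5] [5] [4].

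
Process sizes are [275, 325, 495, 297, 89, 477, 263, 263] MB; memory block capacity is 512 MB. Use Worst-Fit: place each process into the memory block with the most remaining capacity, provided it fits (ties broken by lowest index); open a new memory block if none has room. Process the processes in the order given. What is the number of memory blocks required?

275 MB → memory block 1 (remaining 237 MB)
325 MB → memory block 2 (remaining 187 MB)
495 MB → memory block 3 (remaining 17 MB)
297 MB → memory block 4 (remaining 215 MB)
89 MB → memory block 1 (remaining 148 MB)
477 MB → memory block 5 (remaining 35 MB)
263 MB → memory block 6 (remaining 249 MB)
263 MB → memory block 7 (remaining 249 MB)

7 memory blocks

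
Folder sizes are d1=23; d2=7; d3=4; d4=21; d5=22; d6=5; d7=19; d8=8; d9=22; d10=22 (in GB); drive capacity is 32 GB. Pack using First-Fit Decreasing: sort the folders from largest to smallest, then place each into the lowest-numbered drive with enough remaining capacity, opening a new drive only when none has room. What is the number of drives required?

6 drives

Sorted descending: 23, 22, 22, 22, 21, 19, 8, 7, 5, 4.
23 GB → drive 1 (remaining 9 GB)
22 GB → drive 2 (remaining 10 GB)
22 GB → drive 3 (remaining 10 GB)
22 GB → drive 4 (remaining 10 GB)
21 GB → drive 5 (remaining 11 GB)
19 GB → drive 6 (remaining 13 GB)
8 GB → drive 1 (remaining 1 GB)
7 GB → drive 2 (remaining 3 GB)
5 GB → drive 3 (remaining 5 GB)
4 GB → drive 3 (remaining 1 GB)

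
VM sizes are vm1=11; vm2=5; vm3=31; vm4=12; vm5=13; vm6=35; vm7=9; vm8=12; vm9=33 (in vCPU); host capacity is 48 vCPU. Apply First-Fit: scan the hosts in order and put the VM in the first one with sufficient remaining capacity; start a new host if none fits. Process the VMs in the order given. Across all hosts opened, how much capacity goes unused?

31

host 1: place vm1 (11 vCPU), 37 vCPU left
host 1: place vm2 (5 vCPU), 32 vCPU left
host 1: place vm3 (31 vCPU), 1 vCPU left
host 2: place vm4 (12 vCPU), 36 vCPU left
host 2: place vm5 (13 vCPU), 23 vCPU left
host 3: place vm6 (35 vCPU), 13 vCPU left
host 2: place vm7 (9 vCPU), 14 vCPU left
host 2: place vm8 (12 vCPU), 2 vCPU left
host 4: place vm9 (33 vCPU), 15 vCPU left
4 hosts × 48 vCPU = 192 vCPU; used 161 vCPU; unused 31 vCPU.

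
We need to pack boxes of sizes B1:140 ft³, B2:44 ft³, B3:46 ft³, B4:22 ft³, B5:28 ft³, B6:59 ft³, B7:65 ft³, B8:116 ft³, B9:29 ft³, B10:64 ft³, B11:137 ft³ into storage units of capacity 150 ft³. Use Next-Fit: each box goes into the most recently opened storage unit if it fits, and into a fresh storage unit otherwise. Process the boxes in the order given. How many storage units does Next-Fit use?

B1 (140 ft³) → storage unit 1 (remaining 10 ft³)
B2 (44 ft³) → storage unit 2 (remaining 106 ft³)
B3 (46 ft³) → storage unit 2 (remaining 60 ft³)
B4 (22 ft³) → storage unit 2 (remaining 38 ft³)
B5 (28 ft³) → storage unit 2 (remaining 10 ft³)
B6 (59 ft³) → storage unit 3 (remaining 91 ft³)
B7 (65 ft³) → storage unit 3 (remaining 26 ft³)
B8 (116 ft³) → storage unit 4 (remaining 34 ft³)
B9 (29 ft³) → storage unit 4 (remaining 5 ft³)
B10 (64 ft³) → storage unit 5 (remaining 86 ft³)
B11 (137 ft³) → storage unit 6 (remaining 13 ft³)

6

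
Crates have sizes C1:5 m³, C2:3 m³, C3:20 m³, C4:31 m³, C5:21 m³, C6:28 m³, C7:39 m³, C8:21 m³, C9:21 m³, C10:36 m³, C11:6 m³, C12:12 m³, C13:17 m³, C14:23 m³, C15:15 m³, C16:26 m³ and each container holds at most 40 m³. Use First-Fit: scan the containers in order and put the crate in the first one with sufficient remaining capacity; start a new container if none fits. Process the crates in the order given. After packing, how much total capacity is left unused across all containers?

76

container 1: place C1 (5 m³), 35 m³ left
container 1: place C2 (3 m³), 32 m³ left
container 1: place C3 (20 m³), 12 m³ left
container 2: place C4 (31 m³), 9 m³ left
container 3: place C5 (21 m³), 19 m³ left
container 4: place C6 (28 m³), 12 m³ left
container 5: place C7 (39 m³), 1 m³ left
container 6: place C8 (21 m³), 19 m³ left
container 7: place C9 (21 m³), 19 m³ left
container 8: place C10 (36 m³), 4 m³ left
container 1: place C11 (6 m³), 6 m³ left
container 3: place C12 (12 m³), 7 m³ left
container 6: place C13 (17 m³), 2 m³ left
container 9: place C14 (23 m³), 17 m³ left
container 7: place C15 (15 m³), 4 m³ left
container 10: place C16 (26 m³), 14 m³ left
10 containers × 40 m³ = 400 m³; used 324 m³; unused 76 m³.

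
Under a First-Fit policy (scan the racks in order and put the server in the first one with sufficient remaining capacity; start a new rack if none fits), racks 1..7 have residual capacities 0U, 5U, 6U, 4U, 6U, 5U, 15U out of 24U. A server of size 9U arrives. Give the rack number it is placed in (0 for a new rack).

7

Racks with room: rack 7 (15U).
The first with room is rack 7.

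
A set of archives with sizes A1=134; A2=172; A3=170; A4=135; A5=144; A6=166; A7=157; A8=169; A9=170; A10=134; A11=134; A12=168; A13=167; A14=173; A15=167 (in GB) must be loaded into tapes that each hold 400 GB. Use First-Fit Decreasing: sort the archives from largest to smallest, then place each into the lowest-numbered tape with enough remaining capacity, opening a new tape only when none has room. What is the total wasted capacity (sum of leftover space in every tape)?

Sorted descending: 173, 172, 170, 170, 169, 168, 167, 167, 166, 157, 144, 135, 134, 134, 134.
Put 173 GB in tape 1; 227 GB remain.
Put 172 GB in tape 1; 55 GB remain.
Put 170 GB in tape 2; 230 GB remain.
Put 170 GB in tape 2; 60 GB remain.
Put 169 GB in tape 3; 231 GB remain.
Put 168 GB in tape 3; 63 GB remain.
Put 167 GB in tape 4; 233 GB remain.
Put 167 GB in tape 4; 66 GB remain.
Put 166 GB in tape 5; 234 GB remain.
Put 157 GB in tape 5; 77 GB remain.
Put 144 GB in tape 6; 256 GB remain.
Put 135 GB in tape 6; 121 GB remain.
Put 134 GB in tape 7; 266 GB remain.
Put 134 GB in tape 7; 132 GB remain.
Put 134 GB in tape 8; 266 GB remain.
8 tapes × 400 GB = 3200 GB; used 2360 GB; unused 840 GB.

840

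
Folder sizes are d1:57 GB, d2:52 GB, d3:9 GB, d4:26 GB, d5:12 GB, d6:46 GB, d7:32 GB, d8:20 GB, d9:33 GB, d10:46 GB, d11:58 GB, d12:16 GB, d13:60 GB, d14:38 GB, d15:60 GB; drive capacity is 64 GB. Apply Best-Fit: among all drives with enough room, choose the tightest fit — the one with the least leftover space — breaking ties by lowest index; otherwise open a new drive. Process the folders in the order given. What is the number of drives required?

Put d1 (57 GB) in drive 1; 7 GB remain.
Put d2 (52 GB) in drive 2; 12 GB remain.
Put d3 (9 GB) in drive 2; 3 GB remain.
Put d4 (26 GB) in drive 3; 38 GB remain.
Put d5 (12 GB) in drive 3; 26 GB remain.
Put d6 (46 GB) in drive 4; 18 GB remain.
Put d7 (32 GB) in drive 5; 32 GB remain.
Put d8 (20 GB) in drive 3; 6 GB remain.
Put d9 (33 GB) in drive 6; 31 GB remain.
Put d10 (46 GB) in drive 7; 18 GB remain.
Put d11 (58 GB) in drive 8; 6 GB remain.
Put d12 (16 GB) in drive 4; 2 GB remain.
Put d13 (60 GB) in drive 9; 4 GB remain.
Put d14 (38 GB) in drive 10; 26 GB remain.
Put d15 (60 GB) in drive 11; 4 GB remain.

11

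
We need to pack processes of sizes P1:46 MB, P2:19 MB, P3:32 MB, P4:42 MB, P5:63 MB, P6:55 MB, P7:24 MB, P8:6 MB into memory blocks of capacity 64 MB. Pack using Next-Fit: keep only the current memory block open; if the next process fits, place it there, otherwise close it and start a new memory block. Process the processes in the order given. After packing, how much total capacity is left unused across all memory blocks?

97

memory block 1: place P1 (46 MB), 18 MB left
memory block 2: place P2 (19 MB), 45 MB left
memory block 2: place P3 (32 MB), 13 MB left
memory block 3: place P4 (42 MB), 22 MB left
memory block 4: place P5 (63 MB), 1 MB left
memory block 5: place P6 (55 MB), 9 MB left
memory block 6: place P7 (24 MB), 40 MB left
memory block 6: place P8 (6 MB), 34 MB left
6 memory blocks × 64 MB = 384 MB; used 287 MB; unused 97 MB.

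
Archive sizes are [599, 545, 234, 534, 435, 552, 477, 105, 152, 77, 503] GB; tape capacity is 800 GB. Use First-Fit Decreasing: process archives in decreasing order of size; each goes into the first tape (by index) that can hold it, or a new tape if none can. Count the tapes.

7

Sorted descending: 599, 552, 545, 534, 503, 477, 435, 234, 152, 105, 77.
Put 599 GB in tape 1; 201 GB remain.
Put 552 GB in tape 2; 248 GB remain.
Put 545 GB in tape 3; 255 GB remain.
Put 534 GB in tape 4; 266 GB remain.
Put 503 GB in tape 5; 297 GB remain.
Put 477 GB in tape 6; 323 GB remain.
Put 435 GB in tape 7; 365 GB remain.
Put 234 GB in tape 2; 14 GB remain.
Put 152 GB in tape 1; 49 GB remain.
Put 105 GB in tape 3; 150 GB remain.
Put 77 GB in tape 3; 73 GB remain.
Final tapes: [599,152] [552,234] [545,105,77] [534] [503] [477] [435].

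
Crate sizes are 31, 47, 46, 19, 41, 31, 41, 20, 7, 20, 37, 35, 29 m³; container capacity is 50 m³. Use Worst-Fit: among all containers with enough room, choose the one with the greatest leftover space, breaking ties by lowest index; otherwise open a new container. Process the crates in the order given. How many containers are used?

10 containers

31 m³ → container 1 (remaining 19 m³)
47 m³ → container 2 (remaining 3 m³)
46 m³ → container 3 (remaining 4 m³)
19 m³ → container 1 (remaining 0 m³)
41 m³ → container 4 (remaining 9 m³)
31 m³ → container 5 (remaining 19 m³)
41 m³ → container 6 (remaining 9 m³)
20 m³ → container 7 (remaining 30 m³)
7 m³ → container 7 (remaining 23 m³)
20 m³ → container 7 (remaining 3 m³)
37 m³ → container 8 (remaining 13 m³)
35 m³ → container 9 (remaining 15 m³)
29 m³ → container 10 (remaining 21 m³)
Final containers: [31,19] [47] [46] [41] [31] [41] [20,7,20] [37] [35] [29].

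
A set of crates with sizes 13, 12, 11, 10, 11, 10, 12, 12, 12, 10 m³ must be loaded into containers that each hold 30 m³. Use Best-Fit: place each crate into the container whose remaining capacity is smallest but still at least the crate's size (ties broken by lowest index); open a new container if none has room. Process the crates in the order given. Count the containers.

Put 13 m³ in container 1; 17 m³ remain.
Put 12 m³ in container 1; 5 m³ remain.
Put 11 m³ in container 2; 19 m³ remain.
Put 10 m³ in container 2; 9 m³ remain.
Put 11 m³ in container 3; 19 m³ remain.
Put 10 m³ in container 3; 9 m³ remain.
Put 12 m³ in container 4; 18 m³ remain.
Put 12 m³ in container 4; 6 m³ remain.
Put 12 m³ in container 5; 18 m³ remain.
Put 10 m³ in container 5; 8 m³ remain.

5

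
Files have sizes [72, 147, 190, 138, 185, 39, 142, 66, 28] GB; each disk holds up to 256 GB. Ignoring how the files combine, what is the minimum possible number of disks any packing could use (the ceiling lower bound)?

4

Total size = 72 + 147 + 190 + 138 + 185 + 39 + 142 + 66 + 28 = 1007 GB.
⌈1007 / 256⌉ = 4.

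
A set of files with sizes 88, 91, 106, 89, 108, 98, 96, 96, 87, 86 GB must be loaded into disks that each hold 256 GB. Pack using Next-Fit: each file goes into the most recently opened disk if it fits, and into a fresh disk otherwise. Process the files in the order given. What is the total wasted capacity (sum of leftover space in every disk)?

335

88 GB → disk 1 (remaining 168 GB)
91 GB → disk 1 (remaining 77 GB)
106 GB → disk 2 (remaining 150 GB)
89 GB → disk 2 (remaining 61 GB)
108 GB → disk 3 (remaining 148 GB)
98 GB → disk 3 (remaining 50 GB)
96 GB → disk 4 (remaining 160 GB)
96 GB → disk 4 (remaining 64 GB)
87 GB → disk 5 (remaining 169 GB)
86 GB → disk 5 (remaining 83 GB)
5 disks × 256 GB = 1280 GB; used 945 GB; unused 335 GB.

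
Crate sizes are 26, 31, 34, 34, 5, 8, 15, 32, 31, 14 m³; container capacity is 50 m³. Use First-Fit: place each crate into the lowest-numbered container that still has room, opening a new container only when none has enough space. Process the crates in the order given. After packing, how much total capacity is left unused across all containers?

70

container 1: place 26 m³, 24 m³ left
container 2: place 31 m³, 19 m³ left
container 3: place 34 m³, 16 m³ left
container 4: place 34 m³, 16 m³ left
container 1: place 5 m³, 19 m³ left
container 1: place 8 m³, 11 m³ left
container 2: place 15 m³, 4 m³ left
container 5: place 32 m³, 18 m³ left
container 6: place 31 m³, 19 m³ left
container 3: place 14 m³, 2 m³ left
6 containers × 50 m³ = 300 m³; used 230 m³; unused 70 m³.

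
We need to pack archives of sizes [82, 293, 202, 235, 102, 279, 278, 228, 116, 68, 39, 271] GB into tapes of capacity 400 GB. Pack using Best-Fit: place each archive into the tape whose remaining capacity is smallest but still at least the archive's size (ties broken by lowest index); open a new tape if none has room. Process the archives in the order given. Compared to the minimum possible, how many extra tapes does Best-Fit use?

Best-Fit: [82,293] [202] [235,102] [279,116] [278,68,39] [228] [271] → 7 tapes.
7 archives exceed 200 GB (half the capacity), and no two of those can share a tape, so at least 7 tapes are needed.
So 7 is already optimal.

0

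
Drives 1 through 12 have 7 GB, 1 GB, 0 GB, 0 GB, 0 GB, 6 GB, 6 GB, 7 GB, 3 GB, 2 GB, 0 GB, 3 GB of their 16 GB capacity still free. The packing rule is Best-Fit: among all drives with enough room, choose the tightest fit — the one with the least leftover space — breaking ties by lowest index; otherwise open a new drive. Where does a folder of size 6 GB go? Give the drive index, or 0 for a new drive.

Drives with room: drive 1 (7 GB), drive 6 (6 GB), drive 7 (6 GB), drive 8 (7 GB).
Tightest fit is drive 6 with 6 GB free.

6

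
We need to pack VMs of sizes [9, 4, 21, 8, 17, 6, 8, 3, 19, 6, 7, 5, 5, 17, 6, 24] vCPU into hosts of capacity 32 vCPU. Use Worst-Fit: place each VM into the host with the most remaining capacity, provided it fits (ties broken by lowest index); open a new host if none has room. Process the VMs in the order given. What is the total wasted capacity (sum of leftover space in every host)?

Put 9 vCPU in host 1; 23 vCPU remain.
Put 4 vCPU in host 1; 19 vCPU remain.
Put 21 vCPU in host 2; 11 vCPU remain.
Put 8 vCPU in host 1; 11 vCPU remain.
Put 17 vCPU in host 3; 15 vCPU remain.
Put 6 vCPU in host 3; 9 vCPU remain.
Put 8 vCPU in host 1; 3 vCPU remain.
Put 3 vCPU in host 2; 8 vCPU remain.
Put 19 vCPU in host 4; 13 vCPU remain.
Put 6 vCPU in host 4; 7 vCPU remain.
Put 7 vCPU in host 3; 2 vCPU remain.
Put 5 vCPU in host 2; 3 vCPU remain.
Put 5 vCPU in host 4; 2 vCPU remain.
Put 17 vCPU in host 5; 15 vCPU remain.
Put 6 vCPU in host 5; 9 vCPU remain.
Put 24 vCPU in host 6; 8 vCPU remain.
6 hosts × 32 vCPU = 192 vCPU; used 165 vCPU; unused 27 vCPU.

27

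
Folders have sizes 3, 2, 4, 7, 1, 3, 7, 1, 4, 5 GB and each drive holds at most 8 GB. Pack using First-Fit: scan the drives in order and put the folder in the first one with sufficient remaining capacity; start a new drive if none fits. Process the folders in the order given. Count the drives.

drive 1: place 3 GB, 5 GB left
drive 1: place 2 GB, 3 GB left
drive 2: place 4 GB, 4 GB left
drive 3: place 7 GB, 1 GB left
drive 1: place 1 GB, 2 GB left
drive 2: place 3 GB, 1 GB left
drive 4: place 7 GB, 1 GB left
drive 1: place 1 GB, 1 GB left
drive 5: place 4 GB, 4 GB left
drive 6: place 5 GB, 3 GB left
Final drives: [3,2,1,1] [4,3] [7] [7] [4] [5].

6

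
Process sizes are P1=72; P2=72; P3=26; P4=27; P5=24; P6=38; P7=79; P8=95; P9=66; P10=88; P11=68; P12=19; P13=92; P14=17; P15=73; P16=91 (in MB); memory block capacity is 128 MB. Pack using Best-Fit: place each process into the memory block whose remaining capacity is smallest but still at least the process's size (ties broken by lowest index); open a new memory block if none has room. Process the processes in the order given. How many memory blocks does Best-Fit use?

10 memory blocks

P1 (72 MB) → memory block 1 (remaining 56 MB)
P2 (72 MB) → memory block 2 (remaining 56 MB)
P3 (26 MB) → memory block 1 (remaining 30 MB)
P4 (27 MB) → memory block 1 (remaining 3 MB)
P5 (24 MB) → memory block 2 (remaining 32 MB)
P6 (38 MB) → memory block 3 (remaining 90 MB)
P7 (79 MB) → memory block 3 (remaining 11 MB)
P8 (95 MB) → memory block 4 (remaining 33 MB)
P9 (66 MB) → memory block 5 (remaining 62 MB)
P10 (88 MB) → memory block 6 (remaining 40 MB)
P11 (68 MB) → memory block 7 (remaining 60 MB)
P12 (19 MB) → memory block 2 (remaining 13 MB)
P13 (92 MB) → memory block 8 (remaining 36 MB)
P14 (17 MB) → memory block 4 (remaining 16 MB)
P15 (73 MB) → memory block 9 (remaining 55 MB)
P16 (91 MB) → memory block 10 (remaining 37 MB)
Final memory blocks: [72,26,27] [72,24,19] [38,79] [95,17] [66] [88] [68] [92] [73] [91].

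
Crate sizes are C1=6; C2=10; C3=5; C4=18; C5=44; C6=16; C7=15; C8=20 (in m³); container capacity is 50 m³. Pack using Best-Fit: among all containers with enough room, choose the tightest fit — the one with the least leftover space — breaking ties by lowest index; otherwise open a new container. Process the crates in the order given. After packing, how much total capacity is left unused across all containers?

66

C1 (6 m³) → container 1 (remaining 44 m³)
C2 (10 m³) → container 1 (remaining 34 m³)
C3 (5 m³) → container 1 (remaining 29 m³)
C4 (18 m³) → container 1 (remaining 11 m³)
C5 (44 m³) → container 2 (remaining 6 m³)
C6 (16 m³) → container 3 (remaining 34 m³)
C7 (15 m³) → container 3 (remaining 19 m³)
C8 (20 m³) → container 4 (remaining 30 m³)
4 containers × 50 m³ = 200 m³; used 134 m³; unused 66 m³.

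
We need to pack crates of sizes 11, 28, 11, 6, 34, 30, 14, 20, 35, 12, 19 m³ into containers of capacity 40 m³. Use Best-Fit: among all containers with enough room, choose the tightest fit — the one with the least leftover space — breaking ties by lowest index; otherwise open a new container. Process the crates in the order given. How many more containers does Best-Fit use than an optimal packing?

Best-Fit: [11,28] [11,6,14] [34] [30] [20,12] [35] [19] → 7 containers.
Total size 220 m³; any packing needs at least ⌈220/40⌉ = 6 containers.
An optimal packing achieves that bound: [35] [34,6] [30] [28,12] [20,19] [14,11,11] → 6 containers.
Excess: 7 − 6 = 1.

1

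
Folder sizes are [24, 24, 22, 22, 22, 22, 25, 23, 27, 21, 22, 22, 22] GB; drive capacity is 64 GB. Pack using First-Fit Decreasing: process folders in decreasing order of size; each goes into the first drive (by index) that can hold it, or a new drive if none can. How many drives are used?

7

Sorted descending: 27, 25, 24, 24, 23, 22, 22, 22, 22, 22, 22, 22, 21.
drive 1: place 27 GB, 37 GB left
drive 1: place 25 GB, 12 GB left
drive 2: place 24 GB, 40 GB left
drive 2: place 24 GB, 16 GB left
drive 3: place 23 GB, 41 GB left
drive 3: place 22 GB, 19 GB left
drive 4: place 22 GB, 42 GB left
drive 4: place 22 GB, 20 GB left
drive 5: place 22 GB, 42 GB left
drive 5: place 22 GB, 20 GB left
drive 6: place 22 GB, 42 GB left
drive 6: place 22 GB, 20 GB left
drive 7: place 21 GB, 43 GB left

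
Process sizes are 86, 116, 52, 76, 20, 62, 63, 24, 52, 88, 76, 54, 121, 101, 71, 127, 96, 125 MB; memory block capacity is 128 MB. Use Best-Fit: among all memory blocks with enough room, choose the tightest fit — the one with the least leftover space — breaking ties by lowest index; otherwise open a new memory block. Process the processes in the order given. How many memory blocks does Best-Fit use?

13

Put 86 MB in memory block 1; 42 MB remain.
Put 116 MB in memory block 2; 12 MB remain.
Put 52 MB in memory block 3; 76 MB remain.
Put 76 MB in memory block 3; 0 MB remain.
Put 20 MB in memory block 1; 22 MB remain.
Put 62 MB in memory block 4; 66 MB remain.
Put 63 MB in memory block 4; 3 MB remain.
Put 24 MB in memory block 5; 104 MB remain.
Put 52 MB in memory block 5; 52 MB remain.
Put 88 MB in memory block 6; 40 MB remain.
Put 76 MB in memory block 7; 52 MB remain.
Put 54 MB in memory block 8; 74 MB remain.
Put 121 MB in memory block 9; 7 MB remain.
Put 101 MB in memory block 10; 27 MB remain.
Put 71 MB in memory block 8; 3 MB remain.
Put 127 MB in memory block 11; 1 MB remain.
Put 96 MB in memory block 12; 32 MB remain.
Put 125 MB in memory block 13; 3 MB remain.
Final memory blocks: [86,20] [116] [52,76] [62,63] [24,52] [88] [76] [54,71] [121] [101] [127] [96] [125].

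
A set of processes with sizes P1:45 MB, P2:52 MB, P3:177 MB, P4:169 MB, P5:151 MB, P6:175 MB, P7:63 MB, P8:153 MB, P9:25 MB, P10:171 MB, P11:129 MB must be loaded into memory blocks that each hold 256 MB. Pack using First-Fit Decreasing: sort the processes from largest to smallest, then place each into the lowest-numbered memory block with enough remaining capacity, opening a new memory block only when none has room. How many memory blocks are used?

Sorted descending: 177, 175, 171, 169, 153, 151, 129, 63, 52, 45, 25.
177 MB → memory block 1 (remaining 79 MB)
175 MB → memory block 2 (remaining 81 MB)
171 MB → memory block 3 (remaining 85 MB)
169 MB → memory block 4 (remaining 87 MB)
153 MB → memory block 5 (remaining 103 MB)
151 MB → memory block 6 (remaining 105 MB)
129 MB → memory block 7 (remaining 127 MB)
63 MB → memory block 1 (remaining 16 MB)
52 MB → memory block 2 (remaining 29 MB)
45 MB → memory block 3 (remaining 40 MB)
25 MB → memory block 2 (remaining 4 MB)

7 memory blocks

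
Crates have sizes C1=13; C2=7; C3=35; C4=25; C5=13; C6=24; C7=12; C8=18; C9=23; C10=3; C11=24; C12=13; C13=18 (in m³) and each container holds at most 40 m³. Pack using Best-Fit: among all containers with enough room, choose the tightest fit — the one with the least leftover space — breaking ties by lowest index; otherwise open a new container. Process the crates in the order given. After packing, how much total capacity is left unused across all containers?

52

Put C1 (13 m³) in container 1; 27 m³ remain.
Put C2 (7 m³) in container 1; 20 m³ remain.
Put C3 (35 m³) in container 2; 5 m³ remain.
Put C4 (25 m³) in container 3; 15 m³ remain.
Put C5 (13 m³) in container 3; 2 m³ remain.
Put C6 (24 m³) in container 4; 16 m³ remain.
Put C7 (12 m³) in container 4; 4 m³ remain.
Put C8 (18 m³) in container 1; 2 m³ remain.
Put C9 (23 m³) in container 5; 17 m³ remain.
Put C10 (3 m³) in container 4; 1 m³ remain.
Put C11 (24 m³) in container 6; 16 m³ remain.
Put C12 (13 m³) in container 6; 3 m³ remain.
Put C13 (18 m³) in container 7; 22 m³ remain.
7 containers × 40 m³ = 280 m³; used 228 m³; unused 52 m³.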